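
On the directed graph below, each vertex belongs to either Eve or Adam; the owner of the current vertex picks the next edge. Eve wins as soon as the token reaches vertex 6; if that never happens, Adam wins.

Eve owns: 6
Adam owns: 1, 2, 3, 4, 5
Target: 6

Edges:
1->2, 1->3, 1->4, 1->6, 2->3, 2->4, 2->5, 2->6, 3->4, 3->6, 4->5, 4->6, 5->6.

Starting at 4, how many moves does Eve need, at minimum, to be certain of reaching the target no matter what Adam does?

2

A0 = {6}
A1: add {5} — 5 (Adam): all of {6} already in.
A2: add {4} — 4 (Adam): all of {5, 6} already in.
4 enters the attractor at level 2, so Eve can force the target in 2 moves from there.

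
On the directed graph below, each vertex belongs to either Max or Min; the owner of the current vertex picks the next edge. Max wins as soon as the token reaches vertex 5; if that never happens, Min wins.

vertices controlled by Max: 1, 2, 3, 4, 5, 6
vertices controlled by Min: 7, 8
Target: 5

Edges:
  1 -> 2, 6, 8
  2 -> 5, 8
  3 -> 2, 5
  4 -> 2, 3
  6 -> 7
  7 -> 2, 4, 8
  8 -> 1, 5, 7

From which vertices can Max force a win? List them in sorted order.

1, 2, 3, 4, 5

A0 = {5}
A1: add {2, 3} — 2 (Max) has 2→5; 3 (Max) has 3→5.
A2: add {1, 4} — 1 (Max) has 1→2; 4 (Max) has 4→2.
A3 = A2; e.g. 6 (Max) has no edge into A2. Fixed point.
Max's winning region = {1, 2, 3, 4, 5}.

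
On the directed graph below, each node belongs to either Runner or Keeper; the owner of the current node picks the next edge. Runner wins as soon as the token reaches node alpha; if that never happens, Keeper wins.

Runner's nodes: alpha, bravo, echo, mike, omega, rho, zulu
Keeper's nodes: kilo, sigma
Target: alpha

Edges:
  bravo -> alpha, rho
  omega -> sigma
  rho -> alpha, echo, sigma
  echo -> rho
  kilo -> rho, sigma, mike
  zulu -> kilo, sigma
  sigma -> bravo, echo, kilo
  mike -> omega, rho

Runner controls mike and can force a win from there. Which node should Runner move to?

rho

A0 = {alpha}
A1: add {bravo, rho} — bravo (Runner) has bravo→alpha; rho (Runner) has rho→alpha.
A2: add {echo, mike} — echo (Runner) has echo→rho; mike (Runner) has mike→rho.
A3 = A2; e.g. omega (Runner) has no edge into A2. Fixed point.
From mike, successor rho is in the attractor (rank 1); the other successor omega is not.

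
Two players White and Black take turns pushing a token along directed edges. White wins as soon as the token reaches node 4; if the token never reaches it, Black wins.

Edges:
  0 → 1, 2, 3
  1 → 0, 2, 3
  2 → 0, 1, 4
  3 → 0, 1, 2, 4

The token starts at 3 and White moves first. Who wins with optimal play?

White

Track states (vertex, player-to-move).
A0 = {(4,White), (4,Black)}
A1: add {(2,White), (3,White)}.
(3,White) ∈ A1 ⇒ White forces the target.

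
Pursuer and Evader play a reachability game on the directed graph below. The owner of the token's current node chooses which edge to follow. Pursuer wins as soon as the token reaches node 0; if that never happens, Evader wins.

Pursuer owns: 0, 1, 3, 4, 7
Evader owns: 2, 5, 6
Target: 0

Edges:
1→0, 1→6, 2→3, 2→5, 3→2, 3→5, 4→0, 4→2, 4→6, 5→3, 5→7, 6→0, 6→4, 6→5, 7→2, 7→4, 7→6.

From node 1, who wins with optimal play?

Pursuer

A0 = {0}
A1: add {1, 4} — 1 (Pursuer) has 1→0; 4 (Pursuer) has 4→0.
1 ∈ A1, so Pursuer can force the target.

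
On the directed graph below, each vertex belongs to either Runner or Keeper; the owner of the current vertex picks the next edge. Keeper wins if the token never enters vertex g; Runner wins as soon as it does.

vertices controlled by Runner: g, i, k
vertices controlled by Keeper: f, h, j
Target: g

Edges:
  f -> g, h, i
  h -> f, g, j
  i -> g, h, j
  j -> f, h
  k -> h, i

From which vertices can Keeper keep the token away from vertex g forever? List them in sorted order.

A0 = {g}
A1: add {i} — i (Runner) has i→g.
A2: add {k} — k (Runner) has k→i.
A3 = A2; e.g. f (Keeper) can still go to h. Fixed point.
Runner's attractor = {g, i, k}; Keeper avoids the target exactly from the complement.

f, h, j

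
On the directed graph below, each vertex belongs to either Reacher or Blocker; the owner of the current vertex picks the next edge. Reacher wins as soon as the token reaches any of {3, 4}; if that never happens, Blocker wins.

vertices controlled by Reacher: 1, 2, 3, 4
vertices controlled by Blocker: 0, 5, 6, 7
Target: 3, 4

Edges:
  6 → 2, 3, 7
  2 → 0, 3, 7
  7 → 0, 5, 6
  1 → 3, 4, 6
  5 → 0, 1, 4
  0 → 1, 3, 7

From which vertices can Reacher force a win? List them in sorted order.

1, 2, 3, 4

A0 = {3, 4}
A1: add {1, 2} — 1 (Reacher) has 1→3; 2 (Reacher) has 2→3.
A2 = A1; e.g. 0 (Blocker) can still go to 7. Fixed point.
Reacher's winning region = {1, 2, 3, 4}.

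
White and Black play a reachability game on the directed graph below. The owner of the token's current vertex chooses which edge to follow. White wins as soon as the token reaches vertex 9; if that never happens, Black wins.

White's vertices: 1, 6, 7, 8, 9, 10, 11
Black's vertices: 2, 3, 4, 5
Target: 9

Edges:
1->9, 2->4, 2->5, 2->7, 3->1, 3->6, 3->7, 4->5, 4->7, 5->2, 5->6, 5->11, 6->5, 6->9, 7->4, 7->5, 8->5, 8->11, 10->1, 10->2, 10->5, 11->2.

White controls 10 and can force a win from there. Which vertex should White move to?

1

A0 = {9}
A1: add {1, 6} — 1 (White) has 1→9; 6 (White) has 6→9.
A2: add {10} — 10 (White) has 10→1.
A3 = A2; e.g. 2 (Black) can still go to 4. Fixed point.
From 10, successor 1 is in the attractor (rank 1); the other successors 2, 5 are not.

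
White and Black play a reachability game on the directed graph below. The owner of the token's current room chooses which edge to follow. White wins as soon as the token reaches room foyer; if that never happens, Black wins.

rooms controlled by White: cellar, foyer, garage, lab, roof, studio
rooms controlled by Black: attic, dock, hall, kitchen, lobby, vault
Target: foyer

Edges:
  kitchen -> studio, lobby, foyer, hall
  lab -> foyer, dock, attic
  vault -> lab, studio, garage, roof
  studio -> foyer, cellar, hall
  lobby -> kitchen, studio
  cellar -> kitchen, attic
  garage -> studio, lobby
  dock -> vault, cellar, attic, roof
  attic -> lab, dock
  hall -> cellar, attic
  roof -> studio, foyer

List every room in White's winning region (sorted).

foyer, garage, lab, roof, studio, vault

A0 = {foyer}
A1: add {lab, roof, studio} — lab (White) has lab→foyer; studio (White) has studio→foyer; roof (White) has roof→foyer.
A2: add {garage} — garage (White) has garage→studio.
A3: add {vault} — vault (Black): all of {lab, studio, garage, roof} already in.
A4 = A3; e.g. kitchen (Black) can still go to lobby. Fixed point.
White's winning region = {foyer, garage, lab, roof, studio, vault}.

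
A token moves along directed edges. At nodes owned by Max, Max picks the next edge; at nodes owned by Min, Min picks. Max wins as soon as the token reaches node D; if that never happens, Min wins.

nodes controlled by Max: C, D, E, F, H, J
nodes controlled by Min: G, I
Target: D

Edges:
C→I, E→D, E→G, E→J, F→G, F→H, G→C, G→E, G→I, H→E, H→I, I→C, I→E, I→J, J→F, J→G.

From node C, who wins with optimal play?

Min

A0 = {D}
A1: add {E} — E (Max) has E→D.
A2: add {H} — H (Max) has H→E.
A3: add {F} — F (Max) has F→H.
A4: add {J} — J (Max) has J→F.
A5 = A4; e.g. C (Max) has no edge into A4. Fixed point.
C never enters the attractor, so Min can avoid the target forever.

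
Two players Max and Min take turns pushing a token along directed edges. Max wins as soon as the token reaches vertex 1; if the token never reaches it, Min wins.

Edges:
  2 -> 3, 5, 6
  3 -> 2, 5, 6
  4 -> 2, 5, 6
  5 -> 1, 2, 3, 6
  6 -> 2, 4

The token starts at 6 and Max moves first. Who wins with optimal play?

Min

Track states (vertex, player-to-move).
A0 = {(1,Max), (1,Min)}
A1: add {(5,Max)}.
A2 = A1; e.g. (2,Max) stays out. (6,Max) never enters ⇒ Min avoids the target.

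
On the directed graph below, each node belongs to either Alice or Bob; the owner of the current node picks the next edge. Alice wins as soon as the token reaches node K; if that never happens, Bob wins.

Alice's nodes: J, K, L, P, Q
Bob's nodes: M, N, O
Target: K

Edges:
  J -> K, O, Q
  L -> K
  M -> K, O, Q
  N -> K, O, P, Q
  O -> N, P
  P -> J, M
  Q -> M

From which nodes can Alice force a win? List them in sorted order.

J, K, L, P

A0 = {K}
A1: add {J, L} — J (Alice) has J→K; L (Alice) has L→K.
A2: add {P} — P (Alice) has P→J.
A3 = A2; e.g. M (Bob) can still go to O. Fixed point.
Alice's winning region = {J, K, L, P}.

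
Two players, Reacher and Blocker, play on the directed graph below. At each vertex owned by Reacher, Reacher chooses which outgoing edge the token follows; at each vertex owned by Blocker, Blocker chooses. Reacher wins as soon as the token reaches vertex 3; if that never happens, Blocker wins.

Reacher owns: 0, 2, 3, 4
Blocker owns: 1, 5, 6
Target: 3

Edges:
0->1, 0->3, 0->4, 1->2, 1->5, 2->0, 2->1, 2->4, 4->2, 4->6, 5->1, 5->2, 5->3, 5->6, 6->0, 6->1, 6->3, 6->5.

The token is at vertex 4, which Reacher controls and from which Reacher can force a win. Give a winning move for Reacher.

2

A0 = {3}
A1: add {0} — 0 (Reacher) has 0→3.
A2: add {2} — 2 (Reacher) has 2→0.
A3: add {4} — 4 (Reacher) has 4→2.
A4 = A3; e.g. 1 (Blocker) can still go to 5. Fixed point.
From 4, successor 2 is in the attractor (rank 2); the other successor 6 is not.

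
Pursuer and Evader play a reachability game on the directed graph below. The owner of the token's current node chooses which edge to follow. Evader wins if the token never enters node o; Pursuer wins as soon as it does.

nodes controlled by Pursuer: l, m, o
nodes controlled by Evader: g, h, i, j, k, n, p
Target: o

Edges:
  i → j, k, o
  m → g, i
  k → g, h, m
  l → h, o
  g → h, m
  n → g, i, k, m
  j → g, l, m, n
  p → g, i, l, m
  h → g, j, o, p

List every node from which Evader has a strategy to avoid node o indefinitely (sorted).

g, h, i, j, k, m, n, p

A0 = {o}
A1: add {l} — l (Pursuer) has l→o.
A2 = A1; e.g. g (Evader) can still go to h. Fixed point.
Pursuer's attractor = {l, o}; Evader avoids the target exactly from the complement.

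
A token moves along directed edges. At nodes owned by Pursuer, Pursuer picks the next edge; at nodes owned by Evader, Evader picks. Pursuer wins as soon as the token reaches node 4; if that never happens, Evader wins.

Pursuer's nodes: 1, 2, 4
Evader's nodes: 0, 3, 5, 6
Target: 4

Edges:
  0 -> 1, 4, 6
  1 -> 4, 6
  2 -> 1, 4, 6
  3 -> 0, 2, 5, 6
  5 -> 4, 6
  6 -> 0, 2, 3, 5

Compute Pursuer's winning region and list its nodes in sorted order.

1, 2, 4

A0 = {4}
A1: add {1, 2} — 1 (Pursuer) has 1→4; 2 (Pursuer) has 2→4.
A2 = A1; e.g. 0 (Evader) can still go to 6. Fixed point.
Pursuer's winning region = {1, 2, 4}.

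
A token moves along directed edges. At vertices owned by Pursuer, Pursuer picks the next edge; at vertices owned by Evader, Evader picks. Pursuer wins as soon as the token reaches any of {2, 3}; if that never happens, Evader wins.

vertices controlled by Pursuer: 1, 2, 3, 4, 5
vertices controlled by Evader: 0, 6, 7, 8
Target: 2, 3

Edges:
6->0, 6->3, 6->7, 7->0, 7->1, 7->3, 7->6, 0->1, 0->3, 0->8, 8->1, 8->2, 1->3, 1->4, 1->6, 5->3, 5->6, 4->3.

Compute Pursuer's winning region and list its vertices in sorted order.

A0 = {2, 3}
A1: add {1, 4, 5} — 1 (Pursuer) has 1→3; 4 (Pursuer) has 4→3; 5 (Pursuer) has 5→3.
A2: add {8} — 8 (Evader): all of {1, 2} already in.
A3: add {0} — 0 (Evader): all of {1, 3, 8} already in.
A4 = A3; e.g. 6 (Evader) can still go to 7. Fixed point.
Pursuer's winning region = {0, 1, 2, 3, 4, 5, 8}.

0, 1, 2, 3, 4, 5, 8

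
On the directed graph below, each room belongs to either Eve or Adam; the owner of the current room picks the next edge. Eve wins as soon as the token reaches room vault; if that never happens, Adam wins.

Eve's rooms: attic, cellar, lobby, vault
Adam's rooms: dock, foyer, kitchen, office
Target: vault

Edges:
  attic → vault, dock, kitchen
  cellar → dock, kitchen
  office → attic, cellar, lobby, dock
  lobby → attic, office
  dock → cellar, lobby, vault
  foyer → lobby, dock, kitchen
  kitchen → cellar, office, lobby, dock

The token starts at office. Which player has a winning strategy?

Adam

A0 = {vault}
A1: add {attic} — attic (Eve) has attic→vault.
A2: add {lobby} — lobby (Eve) has lobby→attic.
A3 = A2; e.g. cellar (Eve) has no edge into A2. Fixed point.
office never enters the attractor, so Adam can avoid the target forever.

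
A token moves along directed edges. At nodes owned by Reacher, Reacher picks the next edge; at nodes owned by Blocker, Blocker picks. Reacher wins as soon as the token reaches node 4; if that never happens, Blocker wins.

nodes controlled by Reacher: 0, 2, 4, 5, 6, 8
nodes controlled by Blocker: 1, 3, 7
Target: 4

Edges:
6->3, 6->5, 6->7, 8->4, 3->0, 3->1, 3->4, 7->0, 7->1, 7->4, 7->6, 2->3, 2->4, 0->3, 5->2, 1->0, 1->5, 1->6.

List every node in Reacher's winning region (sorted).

2, 4, 5, 6, 8

A0 = {4}
A1: add {2, 8} — 2 (Reacher) has 2→4; 8 (Reacher) has 8→4.
A2: add {5} — 5 (Reacher) has 5→2.
A3: add {6} — 6 (Reacher) has 6→5.
A4 = A3; e.g. 0 (Reacher) has no edge into A3. Fixed point.
Reacher's winning region = {2, 4, 5, 6, 8}.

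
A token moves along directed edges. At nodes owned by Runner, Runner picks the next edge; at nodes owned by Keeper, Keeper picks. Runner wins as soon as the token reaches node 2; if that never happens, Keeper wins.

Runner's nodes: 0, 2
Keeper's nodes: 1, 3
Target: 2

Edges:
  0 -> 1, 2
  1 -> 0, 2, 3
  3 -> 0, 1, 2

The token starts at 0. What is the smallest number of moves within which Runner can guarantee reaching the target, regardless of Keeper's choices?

1

A0 = {2}
A1: add {0} — 0 (Runner) has 0→2.
A2 = A1; e.g. 1 (Keeper) can still go to 3. Fixed point.
0 enters the attractor at level 1, so Runner can force the target in 1 move from there.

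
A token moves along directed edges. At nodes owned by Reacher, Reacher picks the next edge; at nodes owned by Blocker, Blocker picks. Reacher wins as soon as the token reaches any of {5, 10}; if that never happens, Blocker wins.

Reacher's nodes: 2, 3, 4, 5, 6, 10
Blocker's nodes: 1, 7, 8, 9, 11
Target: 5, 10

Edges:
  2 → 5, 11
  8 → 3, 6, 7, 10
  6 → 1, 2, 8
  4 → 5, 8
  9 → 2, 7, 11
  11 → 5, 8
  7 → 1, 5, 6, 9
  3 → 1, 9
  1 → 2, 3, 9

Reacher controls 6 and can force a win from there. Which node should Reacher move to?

A0 = {5, 10}
A1: add {2, 4} — 2 (Reacher) has 2→5; 4 (Reacher) has 4→5.
A2: add {6} — 6 (Reacher) has 6→2.
A3 = A2; e.g. 1 (Blocker) can still go to 3. Fixed point.
From 6, successor 2 is in the attractor (rank 1); the other successors 1, 8 are not.

2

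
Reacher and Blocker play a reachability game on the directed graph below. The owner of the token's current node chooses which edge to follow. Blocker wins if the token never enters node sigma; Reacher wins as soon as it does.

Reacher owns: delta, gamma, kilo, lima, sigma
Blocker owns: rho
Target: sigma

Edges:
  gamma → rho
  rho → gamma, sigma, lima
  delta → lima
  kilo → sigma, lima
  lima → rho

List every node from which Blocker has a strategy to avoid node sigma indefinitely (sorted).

A0 = {sigma}
A1: add {kilo} — kilo (Reacher) has kilo→sigma.
A2 = A1; e.g. gamma (Reacher) has no edge into A1. Fixed point.
Reacher's attractor = {kilo, sigma}; Blocker avoids the target exactly from the complement.

delta, gamma, lima, rho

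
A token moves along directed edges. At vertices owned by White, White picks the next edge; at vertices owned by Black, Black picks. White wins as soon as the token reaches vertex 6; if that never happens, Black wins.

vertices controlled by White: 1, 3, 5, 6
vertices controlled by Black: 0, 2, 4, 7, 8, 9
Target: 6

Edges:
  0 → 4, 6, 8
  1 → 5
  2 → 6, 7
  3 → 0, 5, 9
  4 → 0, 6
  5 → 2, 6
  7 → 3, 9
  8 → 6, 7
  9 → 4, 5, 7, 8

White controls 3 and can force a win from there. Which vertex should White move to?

5

A0 = {6}
A1: add {5} — 5 (White) has 5→6.
A2: add {1, 3} — 1 (White) has 1→5; 3 (White) has 3→5.
A3 = A2; e.g. 0 (Black) can still go to 4. Fixed point.
From 3, successor 5 is in the attractor (rank 1); the other successors 0, 9 are not.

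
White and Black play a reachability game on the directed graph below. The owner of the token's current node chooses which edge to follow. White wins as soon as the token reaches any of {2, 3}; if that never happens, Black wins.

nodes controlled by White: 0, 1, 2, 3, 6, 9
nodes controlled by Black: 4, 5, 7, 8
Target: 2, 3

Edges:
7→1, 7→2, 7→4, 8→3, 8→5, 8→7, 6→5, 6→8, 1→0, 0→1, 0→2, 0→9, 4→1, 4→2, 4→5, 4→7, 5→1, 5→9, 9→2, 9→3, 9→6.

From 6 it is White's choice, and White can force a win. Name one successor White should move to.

5

A0 = {2, 3}
A1: add {0, 9} — 0 (White) has 0→2; 9 (White) has 9→2.
A2: add {1} — 1 (White) has 1→0.
A3: add {5} — 5 (Black): all of {1, 9} already in.
A4: add {6} — 6 (White) has 6→5.
A5 = A4; e.g. 4 (Black) can still go to 7. Fixed point.
From 6, successor 5 is in the attractor (rank 3); the other successor 8 is not.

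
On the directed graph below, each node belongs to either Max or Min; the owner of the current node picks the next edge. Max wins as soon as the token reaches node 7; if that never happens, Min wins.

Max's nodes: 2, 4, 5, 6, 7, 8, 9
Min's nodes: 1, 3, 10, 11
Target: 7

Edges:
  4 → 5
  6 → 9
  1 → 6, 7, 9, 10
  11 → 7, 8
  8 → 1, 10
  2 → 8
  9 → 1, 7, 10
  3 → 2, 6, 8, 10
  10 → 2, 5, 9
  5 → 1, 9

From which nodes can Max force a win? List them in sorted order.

4, 5, 6, 7, 9

A0 = {7}
A1: add {9} — 9 (Max) has 9→7.
A2: add {5, 6} — 5 (Max) has 5→9; 6 (Max) has 6→9.
A3: add {4} — 4 (Max) has 4→5.
A4 = A3; e.g. 1 (Min) can still go to 10. Fixed point.
Max's winning region = {4, 5, 6, 7, 9}.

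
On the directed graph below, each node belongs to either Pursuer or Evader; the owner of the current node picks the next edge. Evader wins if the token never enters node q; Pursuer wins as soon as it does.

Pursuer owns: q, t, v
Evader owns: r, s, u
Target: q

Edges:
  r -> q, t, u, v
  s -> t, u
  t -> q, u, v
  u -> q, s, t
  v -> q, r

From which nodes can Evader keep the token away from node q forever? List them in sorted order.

A0 = {q}
A1: add {t, v} — t (Pursuer) has t→q; v (Pursuer) has v→q.
A2 = A1; e.g. r (Evader) can still go to u. Fixed point.
Pursuer's attractor = {q, t, v}; Evader avoids the target exactly from the complement.

r, s, u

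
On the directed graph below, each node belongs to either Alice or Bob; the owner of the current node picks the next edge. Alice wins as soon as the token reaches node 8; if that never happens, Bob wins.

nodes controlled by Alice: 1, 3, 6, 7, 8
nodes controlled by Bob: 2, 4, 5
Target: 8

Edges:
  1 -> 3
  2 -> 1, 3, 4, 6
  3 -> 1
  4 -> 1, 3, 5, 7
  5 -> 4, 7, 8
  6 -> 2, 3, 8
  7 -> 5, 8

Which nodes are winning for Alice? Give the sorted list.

6, 7, 8

A0 = {8}
A1: add {6, 7} — 6 (Alice) has 6→8; 7 (Alice) has 7→8.
A2 = A1; e.g. 1 (Alice) has no edge into A1. Fixed point.
Alice's winning region = {6, 7, 8}.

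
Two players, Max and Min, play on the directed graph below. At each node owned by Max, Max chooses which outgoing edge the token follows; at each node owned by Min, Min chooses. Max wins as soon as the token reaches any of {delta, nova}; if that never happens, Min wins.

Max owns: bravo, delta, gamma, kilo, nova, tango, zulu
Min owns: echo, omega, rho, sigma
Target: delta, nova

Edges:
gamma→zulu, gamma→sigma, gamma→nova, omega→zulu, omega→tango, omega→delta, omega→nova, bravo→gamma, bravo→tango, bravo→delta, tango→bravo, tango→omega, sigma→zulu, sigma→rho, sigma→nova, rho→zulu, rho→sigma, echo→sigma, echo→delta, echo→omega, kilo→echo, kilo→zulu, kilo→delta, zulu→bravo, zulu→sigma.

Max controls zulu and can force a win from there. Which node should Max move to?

A0 = {delta, nova}
A1: add {bravo, gamma, kilo} — gamma (Max) has gamma→nova; bravo (Max) has bravo→delta; kilo (Max) has kilo→delta.
A2: add {tango, zulu} — zulu (Max) has zulu→bravo; tango (Max) has tango→bravo.
A3: add {omega} — omega (Min): all of {zulu, tango, delta, nova} already in.
A4 = A3; e.g. echo (Min) can still go to sigma. Fixed point.
From zulu, successor bravo is in the attractor (rank 1); the other successor sigma is not.

bravo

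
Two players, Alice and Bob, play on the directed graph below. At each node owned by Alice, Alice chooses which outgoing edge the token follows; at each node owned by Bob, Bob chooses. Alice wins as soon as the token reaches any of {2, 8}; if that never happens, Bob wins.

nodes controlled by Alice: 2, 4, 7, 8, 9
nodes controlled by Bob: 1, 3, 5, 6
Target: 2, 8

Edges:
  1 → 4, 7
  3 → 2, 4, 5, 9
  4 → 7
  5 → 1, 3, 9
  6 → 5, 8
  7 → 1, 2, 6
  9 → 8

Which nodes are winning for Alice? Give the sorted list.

A0 = {2, 8}
A1: add {7, 9} — 7 (Alice) has 7→2; 9 (Alice) has 9→8.
A2: add {4} — 4 (Alice) has 4→7.
A3: add {1} — 1 (Bob): all of {4, 7} already in.
A4 = A3; e.g. 3 (Bob) can still go to 5. Fixed point.
Alice's winning region = {1, 2, 4, 7, 8, 9}.

1, 2, 4, 7, 8, 9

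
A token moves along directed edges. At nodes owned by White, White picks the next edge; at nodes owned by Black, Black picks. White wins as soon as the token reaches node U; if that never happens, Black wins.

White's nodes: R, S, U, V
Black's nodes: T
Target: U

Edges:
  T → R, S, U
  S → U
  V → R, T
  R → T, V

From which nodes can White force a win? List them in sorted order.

A0 = {U}
A1: add {S} — S (White) has S→U.
A2 = A1; e.g. R (White) has no edge into A1. Fixed point.
White's winning region = {S, U}.

S, U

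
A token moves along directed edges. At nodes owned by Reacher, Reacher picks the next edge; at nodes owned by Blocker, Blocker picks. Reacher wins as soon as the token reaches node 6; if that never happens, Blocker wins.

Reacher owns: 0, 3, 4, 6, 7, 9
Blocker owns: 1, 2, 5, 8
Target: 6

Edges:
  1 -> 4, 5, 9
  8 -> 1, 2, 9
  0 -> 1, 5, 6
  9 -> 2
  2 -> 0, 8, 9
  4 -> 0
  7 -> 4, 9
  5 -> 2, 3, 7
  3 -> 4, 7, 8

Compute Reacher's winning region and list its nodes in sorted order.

A0 = {6}
A1: add {0} — 0 (Reacher) has 0→6.
A2: add {4} — 4 (Reacher) has 4→0.
A3: add {3, 7} — 3 (Reacher) has 3→4; 7 (Reacher) has 7→4.
A4 = A3; e.g. 1 (Blocker) can still go to 5. Fixed point.
Reacher's winning region = {0, 3, 4, 6, 7}.

0, 3, 4, 6, 7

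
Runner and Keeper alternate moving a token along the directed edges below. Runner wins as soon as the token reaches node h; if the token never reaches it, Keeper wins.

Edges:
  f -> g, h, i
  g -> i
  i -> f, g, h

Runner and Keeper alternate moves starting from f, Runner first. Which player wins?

Track states (vertex, player-to-move).
A0 = {(h,Runner), (h,Keeper)}
A1: add {(f,Runner), (i,Runner)}.
(f,Runner) ∈ A1 ⇒ Runner forces the target.

Runner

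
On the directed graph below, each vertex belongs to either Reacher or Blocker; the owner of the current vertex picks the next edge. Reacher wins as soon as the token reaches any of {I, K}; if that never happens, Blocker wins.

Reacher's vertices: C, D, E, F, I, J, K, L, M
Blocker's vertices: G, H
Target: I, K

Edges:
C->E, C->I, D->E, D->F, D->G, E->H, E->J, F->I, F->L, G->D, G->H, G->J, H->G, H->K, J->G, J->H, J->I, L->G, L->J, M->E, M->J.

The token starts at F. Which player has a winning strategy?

A0 = {I, K}
A1: add {C, F, J} — C (Reacher) has C→I; F (Reacher) has F→I; J (Reacher) has J→I.
F ∈ A1, so Reacher can force the target.

Reacher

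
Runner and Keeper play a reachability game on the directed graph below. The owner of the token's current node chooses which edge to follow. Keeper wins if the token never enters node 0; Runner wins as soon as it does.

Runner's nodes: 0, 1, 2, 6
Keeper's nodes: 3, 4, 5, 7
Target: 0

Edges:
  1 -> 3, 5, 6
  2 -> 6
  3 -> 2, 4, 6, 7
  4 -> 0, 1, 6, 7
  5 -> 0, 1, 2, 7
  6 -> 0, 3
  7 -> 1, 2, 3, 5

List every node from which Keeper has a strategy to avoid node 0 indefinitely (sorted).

3, 4, 5, 7

A0 = {0}
A1: add {6} — 6 (Runner) has 6→0.
A2: add {1, 2} — 1 (Runner) has 1→6; 2 (Runner) has 2→6.
A3 = A2; e.g. 3 (Keeper) can still go to 4. Fixed point.
Runner's attractor = {0, 1, 2, 6}; Keeper avoids the target exactly from the complement.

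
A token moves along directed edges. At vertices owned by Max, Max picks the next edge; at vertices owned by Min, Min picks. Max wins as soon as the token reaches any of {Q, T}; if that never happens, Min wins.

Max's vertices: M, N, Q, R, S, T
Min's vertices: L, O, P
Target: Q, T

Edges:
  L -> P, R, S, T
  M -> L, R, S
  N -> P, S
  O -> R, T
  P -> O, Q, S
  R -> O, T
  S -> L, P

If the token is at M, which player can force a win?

A0 = {Q, T}
A1: add {R} — R (Max) has R→T.
A2: add {M, O} — M (Max) has M→R; O (Min): all of {R, T} already in.
A3 = A2; e.g. L (Min) can still go to P. Fixed point.
M ∈ A2, so Max can force the target.

Max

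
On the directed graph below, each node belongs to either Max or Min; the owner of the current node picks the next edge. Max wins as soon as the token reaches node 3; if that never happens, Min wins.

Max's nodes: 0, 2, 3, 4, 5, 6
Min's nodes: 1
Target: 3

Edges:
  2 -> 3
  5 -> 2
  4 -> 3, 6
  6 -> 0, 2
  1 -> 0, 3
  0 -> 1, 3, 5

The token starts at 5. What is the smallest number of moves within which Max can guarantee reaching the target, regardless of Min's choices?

A0 = {3}
A1: add {0, 2, 4} — 0 (Max) has 0→3; 2 (Max) has 2→3; 4 (Max) has 4→3.
A2: add {1, 5, 6} — 1 (Min): all of {0, 3} already in; 5 (Max) has 5→2; 6 (Max) has 6→0.
A2 = all vertices. Fixed point.
5 enters the attractor at level 2, so Max can force the target in 2 moves from there.

2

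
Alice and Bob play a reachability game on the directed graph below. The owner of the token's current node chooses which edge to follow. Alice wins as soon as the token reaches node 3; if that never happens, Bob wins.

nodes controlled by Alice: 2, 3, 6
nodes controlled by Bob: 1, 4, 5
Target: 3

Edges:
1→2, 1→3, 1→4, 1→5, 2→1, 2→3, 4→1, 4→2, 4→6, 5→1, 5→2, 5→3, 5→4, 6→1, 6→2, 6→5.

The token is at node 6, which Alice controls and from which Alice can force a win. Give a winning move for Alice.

2

A0 = {3}
A1: add {2} — 2 (Alice) has 2→3.
A2: add {6} — 6 (Alice) has 6→2.
A3 = A2; e.g. 1 (Bob) can still go to 4. Fixed point.
From 6, successor 2 is in the attractor (rank 1); the other successors 1, 5 are not.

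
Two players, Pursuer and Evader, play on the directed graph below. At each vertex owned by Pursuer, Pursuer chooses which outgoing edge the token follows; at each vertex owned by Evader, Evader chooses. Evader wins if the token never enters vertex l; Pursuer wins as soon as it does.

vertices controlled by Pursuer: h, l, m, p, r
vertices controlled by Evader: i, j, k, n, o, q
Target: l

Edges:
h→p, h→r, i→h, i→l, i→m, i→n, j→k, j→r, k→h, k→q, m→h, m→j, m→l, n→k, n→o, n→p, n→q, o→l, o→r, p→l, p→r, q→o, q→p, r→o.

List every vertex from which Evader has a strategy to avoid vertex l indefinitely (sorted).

A0 = {l}
A1: add {m, p} — m (Pursuer) has m→l; p (Pursuer) has p→l.
A2: add {h} — h (Pursuer) has h→p.
A3 = A2; e.g. i (Evader) can still go to n. Fixed point.
Pursuer's attractor = {h, l, m, p}; Evader avoids the target exactly from the complement.

i, j, k, n, o, q, r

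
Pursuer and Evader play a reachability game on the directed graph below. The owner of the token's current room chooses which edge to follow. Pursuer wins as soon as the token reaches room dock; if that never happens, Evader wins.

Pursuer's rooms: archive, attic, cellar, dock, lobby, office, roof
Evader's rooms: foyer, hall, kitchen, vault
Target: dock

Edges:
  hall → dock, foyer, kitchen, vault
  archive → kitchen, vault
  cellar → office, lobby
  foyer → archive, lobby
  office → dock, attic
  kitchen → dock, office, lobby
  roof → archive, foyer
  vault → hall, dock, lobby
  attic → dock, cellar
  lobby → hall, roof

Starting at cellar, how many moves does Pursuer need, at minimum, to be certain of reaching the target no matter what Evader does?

2

A0 = {dock}
A1: add {attic, office} — office (Pursuer) has office→dock; attic (Pursuer) has attic→dock.
A2: add {cellar} — cellar (Pursuer) has cellar→office.
A3 = A2; e.g. hall (Evader) can still go to foyer. Fixed point.
cellar enters the attractor at level 2, so Pursuer can force the target in 2 moves from there.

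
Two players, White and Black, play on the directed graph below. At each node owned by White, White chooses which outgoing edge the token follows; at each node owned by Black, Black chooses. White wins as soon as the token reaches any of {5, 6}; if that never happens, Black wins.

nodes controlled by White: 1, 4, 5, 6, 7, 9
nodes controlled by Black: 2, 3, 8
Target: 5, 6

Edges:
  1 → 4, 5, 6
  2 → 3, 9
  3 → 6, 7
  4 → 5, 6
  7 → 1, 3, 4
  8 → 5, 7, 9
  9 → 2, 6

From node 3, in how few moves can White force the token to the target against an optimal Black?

3

A0 = {5, 6}
A1: add {1, 4, 9} — 1 (White) has 1→5; 4 (White) has 4→5; 9 (White) has 9→6.
A2: add {7} — 7 (White) has 7→1.
A3: add {3, 8} — 3 (Black): all of {6, 7} already in; 8 (Black): all of {5, 7, 9} already in.
3 enters the attractor at level 3, so White can force the target in 3 moves from there.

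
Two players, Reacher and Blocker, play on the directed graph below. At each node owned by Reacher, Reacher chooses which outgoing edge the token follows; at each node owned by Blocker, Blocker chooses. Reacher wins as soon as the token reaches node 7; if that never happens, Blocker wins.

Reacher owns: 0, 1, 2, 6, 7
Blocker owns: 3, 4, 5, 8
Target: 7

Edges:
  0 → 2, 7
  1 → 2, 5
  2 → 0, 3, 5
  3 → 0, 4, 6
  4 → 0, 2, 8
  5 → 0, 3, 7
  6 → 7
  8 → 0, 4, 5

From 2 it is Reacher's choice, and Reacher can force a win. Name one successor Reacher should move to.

0

A0 = {7}
A1: add {0, 6} — 0 (Reacher) has 0→7; 6 (Reacher) has 6→7.
A2: add {2} — 2 (Reacher) has 2→0.
A3: add {1} — 1 (Reacher) has 1→2.
A4 = A3; e.g. 3 (Blocker) can still go to 4. Fixed point.
From 2, successor 0 is in the attractor (rank 1); the other successors 3, 5 are not.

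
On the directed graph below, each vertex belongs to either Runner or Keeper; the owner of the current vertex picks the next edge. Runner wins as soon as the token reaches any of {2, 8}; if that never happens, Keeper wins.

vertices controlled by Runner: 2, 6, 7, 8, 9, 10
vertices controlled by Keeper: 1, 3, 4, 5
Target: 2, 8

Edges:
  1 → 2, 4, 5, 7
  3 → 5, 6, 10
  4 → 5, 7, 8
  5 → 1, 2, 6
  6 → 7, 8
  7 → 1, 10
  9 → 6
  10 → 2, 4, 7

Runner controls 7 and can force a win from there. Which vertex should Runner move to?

10

A0 = {2, 8}
A1: add {6, 10} — 6 (Runner) has 6→8; 10 (Runner) has 10→2.
A2: add {7, 9} — 7 (Runner) has 7→10; 9 (Runner) has 9→6.
A3 = A2; e.g. 1 (Keeper) can still go to 4. Fixed point.
From 7, successor 10 is in the attractor (rank 1); the other successor 1 is not.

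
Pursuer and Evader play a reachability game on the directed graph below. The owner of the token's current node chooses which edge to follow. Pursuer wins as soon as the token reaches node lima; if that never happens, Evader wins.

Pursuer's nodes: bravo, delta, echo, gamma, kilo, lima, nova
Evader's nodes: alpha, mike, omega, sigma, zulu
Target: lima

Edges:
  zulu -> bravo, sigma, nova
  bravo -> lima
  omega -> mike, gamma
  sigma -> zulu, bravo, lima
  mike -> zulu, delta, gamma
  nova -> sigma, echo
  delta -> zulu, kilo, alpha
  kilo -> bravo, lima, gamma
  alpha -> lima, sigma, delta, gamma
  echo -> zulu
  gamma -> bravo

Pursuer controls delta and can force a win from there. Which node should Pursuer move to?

A0 = {lima}
A1: add {bravo, kilo} — bravo (Pursuer) has bravo→lima; kilo (Pursuer) has kilo→lima.
A2: add {delta, gamma} — delta (Pursuer) has delta→kilo; gamma (Pursuer) has gamma→bravo.
A3 = A2; e.g. zulu (Evader) can still go to sigma. Fixed point.
From delta, successor kilo is in the attractor (rank 1); the other successors alpha, zulu are not.

kilo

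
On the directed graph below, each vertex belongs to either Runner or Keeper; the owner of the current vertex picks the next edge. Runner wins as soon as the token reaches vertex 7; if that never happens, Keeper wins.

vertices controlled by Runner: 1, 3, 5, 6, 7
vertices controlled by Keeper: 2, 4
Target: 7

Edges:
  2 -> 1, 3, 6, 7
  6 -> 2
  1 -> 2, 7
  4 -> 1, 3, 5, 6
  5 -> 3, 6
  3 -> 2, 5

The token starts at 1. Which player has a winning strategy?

Runner

A0 = {7}
A1: add {1} — 1 (Runner) has 1→7.
A2 = A1; e.g. 2 (Keeper) can still go to 3. Fixed point.
1 ∈ A1, so Runner can force the target.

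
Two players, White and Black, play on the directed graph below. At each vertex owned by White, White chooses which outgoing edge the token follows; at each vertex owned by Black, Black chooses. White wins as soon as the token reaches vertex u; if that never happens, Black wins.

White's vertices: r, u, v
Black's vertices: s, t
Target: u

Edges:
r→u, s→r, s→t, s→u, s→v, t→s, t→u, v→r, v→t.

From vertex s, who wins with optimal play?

Black

A0 = {u}
A1: add {r} — r (White) has r→u.
A2: add {v} — v (White) has v→r.
A3 = A2; e.g. s (Black) can still go to t. Fixed point.
s never enters the attractor, so Black can avoid the target forever.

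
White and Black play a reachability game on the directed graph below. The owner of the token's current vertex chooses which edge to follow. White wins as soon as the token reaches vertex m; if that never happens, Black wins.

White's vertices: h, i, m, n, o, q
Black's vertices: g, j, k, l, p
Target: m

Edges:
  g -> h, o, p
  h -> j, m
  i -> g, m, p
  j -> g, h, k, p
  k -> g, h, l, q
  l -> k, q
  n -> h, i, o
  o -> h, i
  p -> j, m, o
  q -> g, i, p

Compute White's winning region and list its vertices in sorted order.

h, i, m, n, o, q

A0 = {m}
A1: add {h, i} — h (White) has h→m; i (White) has i→m.
A2: add {n, o, q} — n (White) has n→h; o (White) has o→h; q (White) has q→i.
A3 = A2; e.g. g (Black) can still go to p. Fixed point.
White's winning region = {h, i, m, n, o, q}.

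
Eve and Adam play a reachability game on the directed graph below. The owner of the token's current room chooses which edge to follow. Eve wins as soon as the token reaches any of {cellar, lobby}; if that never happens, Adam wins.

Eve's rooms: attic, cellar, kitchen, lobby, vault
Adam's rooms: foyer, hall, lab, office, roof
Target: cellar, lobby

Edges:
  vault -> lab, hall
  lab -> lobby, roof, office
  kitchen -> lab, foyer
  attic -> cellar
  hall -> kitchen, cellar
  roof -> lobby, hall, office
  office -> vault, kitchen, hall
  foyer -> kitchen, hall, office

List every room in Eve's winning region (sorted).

A0 = {cellar, lobby}
A1: add {attic} — attic (Eve) has attic→cellar.
A2 = A1; e.g. vault (Eve) has no edge into A1. Fixed point.
Eve's winning region = {attic, cellar, lobby}.

attic, cellar, lobby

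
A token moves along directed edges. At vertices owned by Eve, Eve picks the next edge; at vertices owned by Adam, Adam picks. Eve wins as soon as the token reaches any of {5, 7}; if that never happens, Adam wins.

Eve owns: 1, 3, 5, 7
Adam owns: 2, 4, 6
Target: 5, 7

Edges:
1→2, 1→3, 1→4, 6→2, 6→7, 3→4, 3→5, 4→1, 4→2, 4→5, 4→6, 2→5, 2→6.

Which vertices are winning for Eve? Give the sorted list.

1, 3, 5, 7

A0 = {5, 7}
A1: add {3} — 3 (Eve) has 3→5.
A2: add {1} — 1 (Eve) has 1→3.
A3 = A2; e.g. 2 (Adam) can still go to 6. Fixed point.
Eve's winning region = {1, 3, 5, 7}.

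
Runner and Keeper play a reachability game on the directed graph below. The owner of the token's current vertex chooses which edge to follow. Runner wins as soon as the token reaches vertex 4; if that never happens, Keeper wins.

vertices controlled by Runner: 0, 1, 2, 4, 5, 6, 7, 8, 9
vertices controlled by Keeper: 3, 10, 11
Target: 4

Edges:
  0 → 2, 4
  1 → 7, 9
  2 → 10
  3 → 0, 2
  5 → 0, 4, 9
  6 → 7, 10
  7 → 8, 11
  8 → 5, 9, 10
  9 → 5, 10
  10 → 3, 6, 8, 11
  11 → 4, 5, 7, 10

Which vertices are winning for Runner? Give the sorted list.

A0 = {4}
A1: add {0, 5} — 0 (Runner) has 0→4; 5 (Runner) has 5→4.
A2: add {8, 9} — 8 (Runner) has 8→5; 9 (Runner) has 9→5.
A3: add {1, 7} — 1 (Runner) has 1→9; 7 (Runner) has 7→8.
A4: add {6} — 6 (Runner) has 6→7.
A5 = A4; e.g. 2 (Runner) has no edge into A4. Fixed point.
Runner's winning region = {0, 1, 4, 5, 6, 7, 8, 9}.

0, 1, 4, 5, 6, 7, 8, 9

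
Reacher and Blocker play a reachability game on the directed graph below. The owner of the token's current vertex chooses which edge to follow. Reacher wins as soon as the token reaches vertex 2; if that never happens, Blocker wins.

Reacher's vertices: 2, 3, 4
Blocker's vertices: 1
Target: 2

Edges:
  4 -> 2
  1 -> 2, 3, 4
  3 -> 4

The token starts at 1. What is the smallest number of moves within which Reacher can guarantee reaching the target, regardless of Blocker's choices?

3

A0 = {2}
A1: add {4} — 4 (Reacher) has 4→2.
A2: add {3} — 3 (Reacher) has 3→4.
A3: add {1} — 1 (Blocker): all of {2, 3, 4} already in.
A3 = all vertices. Fixed point.
1 enters the attractor at level 3, so Reacher can force the target in 3 moves from there.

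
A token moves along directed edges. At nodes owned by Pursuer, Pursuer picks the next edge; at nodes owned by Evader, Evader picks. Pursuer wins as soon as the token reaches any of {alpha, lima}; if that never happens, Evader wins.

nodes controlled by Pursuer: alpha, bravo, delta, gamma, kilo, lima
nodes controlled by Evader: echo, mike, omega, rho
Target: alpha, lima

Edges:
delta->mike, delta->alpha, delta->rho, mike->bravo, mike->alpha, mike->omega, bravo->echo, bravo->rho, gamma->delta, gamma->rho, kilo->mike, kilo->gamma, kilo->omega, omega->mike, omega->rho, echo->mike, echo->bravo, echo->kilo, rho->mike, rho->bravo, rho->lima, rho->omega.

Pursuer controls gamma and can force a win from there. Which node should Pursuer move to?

delta

A0 = {alpha, lima}
A1: add {delta} — delta (Pursuer) has delta→alpha.
A2: add {gamma} — gamma (Pursuer) has gamma→delta.
A3: add {kilo} — kilo (Pursuer) has kilo→gamma.
A4 = A3; e.g. mike (Evader) can still go to bravo. Fixed point.
From gamma, successor delta is in the attractor (rank 1); the other successor rho is not.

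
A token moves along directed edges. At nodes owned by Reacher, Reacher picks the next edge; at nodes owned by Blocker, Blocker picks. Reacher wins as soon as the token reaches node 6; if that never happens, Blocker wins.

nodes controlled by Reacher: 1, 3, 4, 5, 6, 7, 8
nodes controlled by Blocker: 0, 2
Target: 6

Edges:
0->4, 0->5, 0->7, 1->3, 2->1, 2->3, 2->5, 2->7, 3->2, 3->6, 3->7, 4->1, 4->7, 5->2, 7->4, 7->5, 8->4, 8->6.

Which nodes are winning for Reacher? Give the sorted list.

1, 3, 4, 6, 7, 8

A0 = {6}
A1: add {3, 8} — 3 (Reacher) has 3→6; 8 (Reacher) has 8→6.
A2: add {1} — 1 (Reacher) has 1→3.
A3: add {4} — 4 (Reacher) has 4→1.
A4: add {7} — 7 (Reacher) has 7→4.
A5 = A4; e.g. 0 (Blocker) can still go to 5. Fixed point.
Reacher's winning region = {1, 3, 4, 6, 7, 8}.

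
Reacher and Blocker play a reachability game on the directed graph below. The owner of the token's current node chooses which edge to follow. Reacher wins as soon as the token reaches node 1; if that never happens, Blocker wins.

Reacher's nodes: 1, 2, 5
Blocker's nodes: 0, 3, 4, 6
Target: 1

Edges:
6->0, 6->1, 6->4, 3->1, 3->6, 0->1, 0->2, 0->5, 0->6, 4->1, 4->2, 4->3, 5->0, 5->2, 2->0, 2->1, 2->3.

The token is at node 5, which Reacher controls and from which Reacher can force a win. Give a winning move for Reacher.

2

A0 = {1}
A1: add {2} — 2 (Reacher) has 2→1.
A2: add {5} — 5 (Reacher) has 5→2.
A3 = A2; e.g. 0 (Blocker) can still go to 6. Fixed point.
From 5, successor 2 is in the attractor (rank 1); the other successor 0 is not.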